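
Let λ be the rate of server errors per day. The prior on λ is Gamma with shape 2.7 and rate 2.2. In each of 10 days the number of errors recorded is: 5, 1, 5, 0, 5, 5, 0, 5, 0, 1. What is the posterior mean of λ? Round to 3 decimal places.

Posterior mean ≈ 2.434

The Poisson likelihood adds the total count to the shape and the number of exposure periods to the rate. Here ∑xᵢ = 27 and n = 10, so shape 2.7→29.7 and rate 2.2→12.2.
Posterior mean = shape/rate = 29.7/12.2 = 2.434.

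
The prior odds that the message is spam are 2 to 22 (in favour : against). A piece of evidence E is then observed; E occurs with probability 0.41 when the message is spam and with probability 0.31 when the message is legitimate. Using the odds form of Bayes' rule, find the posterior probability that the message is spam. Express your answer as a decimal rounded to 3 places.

Posterior probability ≈ 0.107

Prior odds = 2/22 = 0.090909.
Likelihood ratio for E = 0.41/0.31 = 1.3226.
Posterior odds = prior odds × LR = 0.12023.
Posterior probability = odds/(1+odds) = 0.12023/1.1202 = 0.107.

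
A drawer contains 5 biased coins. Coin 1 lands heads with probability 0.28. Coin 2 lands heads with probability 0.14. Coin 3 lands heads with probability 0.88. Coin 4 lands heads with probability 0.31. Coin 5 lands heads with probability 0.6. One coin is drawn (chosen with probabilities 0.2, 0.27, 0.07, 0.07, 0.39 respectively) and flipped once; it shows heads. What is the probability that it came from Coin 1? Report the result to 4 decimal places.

Posterior probability ≈ 0.1362

Tabulate prior·likelihood by source: [1] prior 0.2, lik 0.28, product 0.05600; [2] prior 0.27, lik 0.14, product 0.03780; [3] prior 0.07, lik 0.88, product 0.06160; [4] prior 0.07, lik 0.31, product 0.02170; [5] prior 0.39, lik 0.6, product 0.2340.
Normalizing constant = 0.41110; the posterior for Coin 1 is its product over the sum, 0.05600/0.41110 = 0.1362.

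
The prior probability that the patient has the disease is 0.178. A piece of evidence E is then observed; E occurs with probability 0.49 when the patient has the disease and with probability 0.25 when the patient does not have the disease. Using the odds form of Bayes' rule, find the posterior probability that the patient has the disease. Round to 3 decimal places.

Prior odds = 0.178/(1−0.178) = 0.21655. In log-odds, ln(0.21655) = -1.5300.
Add log likelihood ratio: ln(1.9600) = 0.67294.
Posterior log-odds = -0.85701, so posterior odds = exp(-0.85701) = 0.42443. Converting, P(H|E) = 0.42443/1.4244 = 0.298.

Posterior probability ≈ 0.298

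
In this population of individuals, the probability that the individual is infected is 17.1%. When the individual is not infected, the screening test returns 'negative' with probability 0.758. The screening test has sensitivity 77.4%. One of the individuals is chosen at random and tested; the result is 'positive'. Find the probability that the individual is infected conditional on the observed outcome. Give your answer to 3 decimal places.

Let H be the event that the individual is infected. P(H) = 0.171, so P(¬H) = 0.829. With E the 'positive' result, P(E|H) = 0.774 and P(E|¬H) = 0.242.
P(E) = 0.774·0.171 + 0.242·0.829 = 0.13235 + 0.20062 = 0.33297.
By Bayes' theorem, P(H|E) = 0.13235 / 0.33297 = 0.397.

P(H | E) ≈ 0.397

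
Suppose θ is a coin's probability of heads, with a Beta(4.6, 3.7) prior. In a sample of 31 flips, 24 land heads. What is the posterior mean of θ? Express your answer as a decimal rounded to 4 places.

The binomial likelihood is conjugate to the Beta prior: with 24 successes and 7 failures, the posterior is Beta(4.6+24, 3.7+7) = Beta(28.6, 10.7).
E[θ | data] = 28.6/(28.6+10.7) = 0.7277.

Posterior mean ≈ 0.7277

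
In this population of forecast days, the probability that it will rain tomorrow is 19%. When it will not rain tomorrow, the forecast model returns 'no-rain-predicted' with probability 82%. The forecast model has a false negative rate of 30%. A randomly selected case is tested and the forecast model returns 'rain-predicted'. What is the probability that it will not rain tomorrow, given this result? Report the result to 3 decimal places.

P(¬H | E) ≈ 0.523

Write H for 'it will rain tomorrow'. Prior odds H:¬H = 0.19/0.81 = 0.23457. For the 'rain-predicted' outcome, the likelihood ratio is 0.7/0.18 = 3.8889.
Posterior odds = 0.23457 × 3.8889 = 0.91221, so P(H|E) = 0.91221/(1+0.91221) = 0.477. Then P(¬H|E) = 1 − 0.477 = 0.523.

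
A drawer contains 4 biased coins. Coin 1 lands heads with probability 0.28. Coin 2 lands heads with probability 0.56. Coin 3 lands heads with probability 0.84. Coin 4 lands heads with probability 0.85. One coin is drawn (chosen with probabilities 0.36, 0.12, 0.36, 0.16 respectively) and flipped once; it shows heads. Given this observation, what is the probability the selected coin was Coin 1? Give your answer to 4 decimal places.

Tabulate prior·likelihood by source: [1] prior 0.36, lik 0.28, product 0.1008; [2] prior 0.12, lik 0.56, product 0.06720; [3] prior 0.36, lik 0.84, product 0.3024; [4] prior 0.16, lik 0.85, product 0.1360.
Normalizing constant = 0.60640; the posterior for Coin 1 is its product over the sum, 0.1008/0.60640 = 0.1662.

Posterior probability ≈ 0.1662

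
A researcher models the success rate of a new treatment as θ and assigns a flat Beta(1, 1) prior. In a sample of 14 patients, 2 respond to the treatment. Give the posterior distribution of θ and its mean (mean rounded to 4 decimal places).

The binomial likelihood is conjugate to the Beta prior: with 2 successes and 12 failures, the posterior is Beta(1+2, 1+12) = Beta(3, 13).
E[θ | data] = 3/(3+13) = 0.1875.

Posterior: Beta(3, 13); mean ≈ 0.1875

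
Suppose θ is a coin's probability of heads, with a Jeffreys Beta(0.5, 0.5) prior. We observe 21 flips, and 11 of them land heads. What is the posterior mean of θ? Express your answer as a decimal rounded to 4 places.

Posterior mean ≈ 0.5227

The binomial likelihood is conjugate to the Beta prior: with 11 successes and 10 failures, the posterior is Beta(0.5+11, 0.5+10) = Beta(11.5, 10.5).
E[θ | data] = 11.5/(11.5+10.5) = 0.5227.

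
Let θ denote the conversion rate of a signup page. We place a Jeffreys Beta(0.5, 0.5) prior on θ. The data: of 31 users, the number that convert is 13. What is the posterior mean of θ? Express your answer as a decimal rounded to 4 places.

Observing 13 successes and 18 failures updates Beta(0.5, 0.5) by adding the success and failure counts to the two shape parameters: α = 0.5+13 = 13.5, β = 0.5+18 = 18.5.
E[θ | data] = 13.5/(13.5+18.5) = 0.4219.

Posterior mean ≈ 0.4219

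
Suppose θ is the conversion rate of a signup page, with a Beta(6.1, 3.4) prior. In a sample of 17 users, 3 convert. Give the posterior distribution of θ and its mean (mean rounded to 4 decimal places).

Posterior: Beta(9.1, 17.4); mean ≈ 0.3434

The binomial likelihood is conjugate to the Beta prior: with 3 successes and 14 failures, the posterior is Beta(6.1+3, 3.4+14) = Beta(9.1, 17.4).
E[θ | data] = 9.1/(9.1+17.4) = 0.3434.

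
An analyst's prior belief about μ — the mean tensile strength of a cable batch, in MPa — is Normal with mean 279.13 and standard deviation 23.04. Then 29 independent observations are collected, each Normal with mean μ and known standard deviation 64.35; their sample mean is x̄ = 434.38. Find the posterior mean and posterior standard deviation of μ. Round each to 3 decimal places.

Posterior mean ≈ 401.472; posterior SD ≈ 10.608

With known σ, the Normal prior is conjugate. Weight on the data is w = (n/σ²)/(n/σ² + 1/τ₀²) = 0.00700327/(0.00700327+0.00188380) = 0.78803.
Posterior mean = w·x̄ + (1−w)·μ₀ = 0.78803·434.38 + 0.21197·279.13 = 401.472. Posterior variance = 1/(0.00700327+0.00188380) = 112.523, so SD = 10.608.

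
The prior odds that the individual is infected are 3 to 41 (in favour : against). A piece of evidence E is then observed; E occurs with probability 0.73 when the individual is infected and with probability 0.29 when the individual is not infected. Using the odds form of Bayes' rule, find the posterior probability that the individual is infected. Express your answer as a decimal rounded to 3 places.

Prior odds = 3/41 = 0.073171. In log-odds, ln(0.073171) = -2.6150.
Add log likelihood ratio: ln(2.5172) = 0.92316.
Posterior log-odds = -1.6918, so posterior odds = exp(-1.6918) = 0.18419. Converting, P(H|E) = 0.18419/1.1842 = 0.156.

Posterior probability ≈ 0.156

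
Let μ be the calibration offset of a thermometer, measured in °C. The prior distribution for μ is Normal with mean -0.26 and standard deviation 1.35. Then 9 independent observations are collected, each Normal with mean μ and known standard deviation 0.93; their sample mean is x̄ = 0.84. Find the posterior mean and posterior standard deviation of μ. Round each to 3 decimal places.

Prior precision 1/τ₀² = 1/1.35² = 0.548697; data precision n/σ² = 9/0.93² = 10.4058.
Posterior precision = 0.548697 + 10.4058 = 10.9545, giving posterior SD = 1/√10.9545 = 0.302.
Posterior mean = (0.548697·-0.26 + 10.4058·0.84) / 10.9545 = 0.785.

Posterior mean ≈ 0.785; posterior SD ≈ 0.302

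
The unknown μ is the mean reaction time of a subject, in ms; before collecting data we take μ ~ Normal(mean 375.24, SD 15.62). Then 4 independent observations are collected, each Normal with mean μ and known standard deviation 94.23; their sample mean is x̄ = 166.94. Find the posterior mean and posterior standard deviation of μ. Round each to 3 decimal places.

Posterior mean ≈ 354.613; posterior SD ≈ 14.826

With known σ, the Normal prior is conjugate. Weight on the data is w = (n/σ²)/(n/σ² + 1/τ₀²) = 0.00045049/(0.00045049+0.00409862) = 0.099027.
Posterior mean = w·x̄ + (1−w)·μ₀ = 0.099027·166.94 + 0.90097·375.24 = 354.613. Posterior variance = 1/(0.00045049+0.00409862) = 219.823, so SD = 14.826.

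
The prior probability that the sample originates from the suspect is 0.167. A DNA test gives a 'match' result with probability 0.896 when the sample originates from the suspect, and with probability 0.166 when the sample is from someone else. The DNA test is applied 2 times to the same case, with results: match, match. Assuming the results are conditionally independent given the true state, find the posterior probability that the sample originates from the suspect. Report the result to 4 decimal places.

Posterior P(H) ≈ 0.8538

Let H be the event that the sample originates from the suspect; start with P(H) = 0.167. P('match'|H) = 0.896, P('match'|¬H) = 0.166.
Update on result 1 ('match'): P(H) ← 0.896·0.1670 / (0.896·0.1670 + 0.166·0.8330) = 0.14963/0.28791 = 0.5197.
Update on result 2 ('match'): P(H) ← 0.896·0.5197 / (0.896·0.5197 + 0.166·0.4803) = 0.46567/0.54539 = 0.8538.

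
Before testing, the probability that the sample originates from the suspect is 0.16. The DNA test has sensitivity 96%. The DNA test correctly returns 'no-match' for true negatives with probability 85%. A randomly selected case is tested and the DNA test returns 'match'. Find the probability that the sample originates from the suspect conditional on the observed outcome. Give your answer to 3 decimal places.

P(H | E) ≈ 0.549

Let H be the event that the sample originates from the suspect. P(H) = 0.16, so P(¬H) = 0.84. With E the 'match' result, P(E|H) = 0.96 and P(E|¬H) = 0.15.
P(E) = 0.96·0.16 + 0.15·0.84 = 0.15360 + 0.12600 = 0.27960.
By Bayes' theorem, P(H|E) = 0.15360 / 0.27960 = 0.549.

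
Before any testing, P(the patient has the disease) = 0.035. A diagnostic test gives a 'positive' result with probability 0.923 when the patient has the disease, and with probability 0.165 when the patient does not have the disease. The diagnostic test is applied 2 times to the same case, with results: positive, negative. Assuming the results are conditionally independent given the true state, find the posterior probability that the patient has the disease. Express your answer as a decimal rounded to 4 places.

With H the event that the patient has the disease, the joint likelihood of the observed sequence is P(data|H) = 0.923·0.077 = 0.071071 and P(data|¬H) = 0.165·0.835 = 0.13778.
Bayes: P(H|data) = 0.035·0.071071 / (0.035·0.071071 + 0.965·0.13778) = 0.0024875/0.13544 = 0.0184.

Posterior P(H) ≈ 0.0184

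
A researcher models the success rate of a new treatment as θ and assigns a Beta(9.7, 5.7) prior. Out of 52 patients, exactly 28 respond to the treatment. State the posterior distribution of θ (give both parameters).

Observing 28 successes and 24 failures updates Beta(9.7, 5.7) by adding the success and failure counts to the two shape parameters: α = 9.7+28 = 37.7, β = 5.7+24 = 29.7.

Posterior: Beta(37.7, 29.7)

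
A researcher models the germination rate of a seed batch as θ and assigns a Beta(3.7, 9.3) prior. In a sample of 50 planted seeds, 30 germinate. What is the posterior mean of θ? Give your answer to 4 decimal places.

Observing 30 successes and 20 failures updates Beta(3.7, 9.3) by adding the success and failure counts to the two shape parameters: α = 3.7+30 = 33.7, β = 9.3+20 = 29.3.
Posterior mean = α/(α+β) = 33.7/63 = 0.5349.

Posterior mean ≈ 0.5349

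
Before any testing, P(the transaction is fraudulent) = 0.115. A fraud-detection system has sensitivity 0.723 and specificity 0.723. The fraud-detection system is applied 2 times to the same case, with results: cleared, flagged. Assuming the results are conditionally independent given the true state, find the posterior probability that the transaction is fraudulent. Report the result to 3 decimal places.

Posterior P(H) ≈ 0.115

With H the event that the transaction is fraudulent, the joint likelihood of the observed sequence is P(data|H) = 0.277·0.723 = 0.20027 and P(data|¬H) = 0.723·0.277 = 0.20027.
Bayes: P(H|data) = 0.115·0.20027 / (0.115·0.20027 + 0.885·0.20027) = 0.023031/0.20027 = 0.1150.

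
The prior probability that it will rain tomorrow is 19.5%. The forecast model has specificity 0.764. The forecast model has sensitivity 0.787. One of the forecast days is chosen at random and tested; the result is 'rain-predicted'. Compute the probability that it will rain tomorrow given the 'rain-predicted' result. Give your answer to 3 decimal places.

P(H | E) ≈ 0.447

Let H be the event that it will rain tomorrow. P(H) = 0.195, so P(¬H) = 0.805. With E the 'rain-predicted' result, P(E|H) = 0.787 and P(E|¬H) = 0.236.
P(E) = 0.787·0.195 + 0.236·0.805 = 0.15347 + 0.18998 = 0.34345.
By Bayes' theorem, P(H|E) = 0.15347 / 0.34345 = 0.447.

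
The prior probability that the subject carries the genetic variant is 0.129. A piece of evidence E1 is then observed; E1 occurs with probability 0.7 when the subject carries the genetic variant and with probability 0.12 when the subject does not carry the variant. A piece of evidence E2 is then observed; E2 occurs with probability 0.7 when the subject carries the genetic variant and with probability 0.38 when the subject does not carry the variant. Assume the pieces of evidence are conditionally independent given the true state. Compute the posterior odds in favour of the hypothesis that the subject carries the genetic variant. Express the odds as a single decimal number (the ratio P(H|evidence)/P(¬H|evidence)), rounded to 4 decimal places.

Prior odds = 0.129/(1−0.129) = 0.14811. In log-odds, ln(0.14811) = -1.9098.
Add log likelihood ratios: ln(5.8333) + ln(1.8421) = 2.3745.
Posterior log-odds = 0.46467, so posterior odds = exp(0.46467) = 1.5915.

Posterior odds ≈ 1.5915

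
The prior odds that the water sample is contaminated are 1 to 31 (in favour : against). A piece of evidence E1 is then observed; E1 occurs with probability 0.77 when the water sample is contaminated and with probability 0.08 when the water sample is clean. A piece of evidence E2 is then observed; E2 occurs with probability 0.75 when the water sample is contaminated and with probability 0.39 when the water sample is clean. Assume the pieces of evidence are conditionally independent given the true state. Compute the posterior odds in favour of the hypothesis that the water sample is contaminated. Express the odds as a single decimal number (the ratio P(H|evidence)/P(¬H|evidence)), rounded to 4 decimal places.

Posterior odds ≈ 0.5971

Prior odds = 1/31 = 0.032258. In log-odds, ln(0.032258) = -3.4340.
Add log likelihood ratios: ln(9.6250) + ln(1.9231) = 2.9183.
Posterior log-odds = -0.51570, so posterior odds = exp(-0.51570) = 0.59708.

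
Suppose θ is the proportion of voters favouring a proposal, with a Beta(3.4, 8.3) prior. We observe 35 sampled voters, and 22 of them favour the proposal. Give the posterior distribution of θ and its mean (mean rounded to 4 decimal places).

The binomial likelihood is conjugate to the Beta prior: with 22 successes and 13 failures, the posterior is Beta(3.4+22, 8.3+13) = Beta(25.4, 21.3).
Posterior mean = α/(α+β) = 25.4/46.7 = 0.5439.

Posterior: Beta(25.4, 21.3); mean ≈ 0.5439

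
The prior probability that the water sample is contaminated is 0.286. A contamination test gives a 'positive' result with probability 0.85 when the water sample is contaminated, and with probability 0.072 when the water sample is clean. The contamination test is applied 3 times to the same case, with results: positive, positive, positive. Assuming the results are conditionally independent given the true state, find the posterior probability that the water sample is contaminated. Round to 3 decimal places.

Posterior P(H) ≈ 0.998

Let H be the event that the water sample is contaminated; start with P(H) = 0.286. P('positive'|H) = 0.85, P('positive'|¬H) = 0.072.
Update on result 1 ('positive'): P(H) ← 0.85·0.2860 / (0.85·0.2860 + 0.072·0.7140) = 0.24310/0.29451 = 0.8254.
Update on result 2 ('positive'): P(H) ← 0.85·0.8254 / (0.85·0.8254 + 0.072·0.1746) = 0.70163/0.71420 = 0.9824.
Update on result 3 ('positive'): P(H) ← 0.85·0.9824 / (0.85·0.9824 + 0.072·0.0176) = 0.83504/0.83631 = 0.9985.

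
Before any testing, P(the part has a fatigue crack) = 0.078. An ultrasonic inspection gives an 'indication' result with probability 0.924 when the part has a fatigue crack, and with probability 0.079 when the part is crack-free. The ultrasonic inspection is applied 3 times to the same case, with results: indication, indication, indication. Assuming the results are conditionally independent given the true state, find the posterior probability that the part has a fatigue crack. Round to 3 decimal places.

With H the event that the part has a fatigue crack, the joint likelihood of the observed sequence is P(data|H) = 0.924·0.924·0.924 = 0.78889 and P(data|¬H) = 0.079·0.079·0.079 = 0.00049304.
Bayes: P(H|data) = 0.078·0.78889 / (0.078·0.78889 + 0.922·0.00049304) = 0.061533/0.061988 = 0.9927.

Posterior P(H) ≈ 0.993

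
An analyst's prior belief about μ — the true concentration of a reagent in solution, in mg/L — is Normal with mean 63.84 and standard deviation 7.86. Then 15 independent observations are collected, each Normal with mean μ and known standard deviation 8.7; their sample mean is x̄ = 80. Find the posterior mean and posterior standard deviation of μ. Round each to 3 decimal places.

Posterior mean ≈ 78.780; posterior SD ≈ 2.160

With known σ, the Normal prior is conjugate. Weight on the data is w = (n/σ²)/(n/σ² + 1/τ₀²) = 0.198177/(0.198177+0.0161866) = 0.92449.
Posterior mean = w·x̄ + (1−w)·μ₀ = 0.92449·80 + 0.075510·63.84 = 78.780. Posterior variance = 1/(0.198177+0.0161866) = 4.66498, so SD = 2.160.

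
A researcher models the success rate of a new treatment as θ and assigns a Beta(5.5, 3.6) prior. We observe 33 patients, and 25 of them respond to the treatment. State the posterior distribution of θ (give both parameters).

The binomial likelihood is conjugate to the Beta prior: with 25 successes and 8 failures, the posterior is Beta(5.5+25, 3.6+8) = Beta(30.5, 11.6).

Posterior: Beta(30.5, 11.6)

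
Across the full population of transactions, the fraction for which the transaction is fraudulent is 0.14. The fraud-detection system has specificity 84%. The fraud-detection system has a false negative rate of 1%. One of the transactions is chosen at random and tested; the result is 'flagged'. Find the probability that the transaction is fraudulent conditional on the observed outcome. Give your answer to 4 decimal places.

Let H be the event that the transaction is fraudulent. P(H) = 0.14, so P(¬H) = 0.86. With E the 'flagged' result, P(E|H) = 0.99 and P(E|¬H) = 0.16.
P(E) = 0.99·0.14 + 0.16·0.86 = 0.13860 + 0.13760 = 0.27620.
By Bayes' theorem, P(H|E) = 0.13860 / 0.27620 = 0.5018.

P(H | E) ≈ 0.5018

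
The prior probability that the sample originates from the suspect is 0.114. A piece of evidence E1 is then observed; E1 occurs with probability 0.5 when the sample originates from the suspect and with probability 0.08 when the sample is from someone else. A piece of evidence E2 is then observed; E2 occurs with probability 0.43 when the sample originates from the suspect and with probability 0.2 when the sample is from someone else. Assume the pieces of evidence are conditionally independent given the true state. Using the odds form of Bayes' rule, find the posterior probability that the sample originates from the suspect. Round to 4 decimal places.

Posterior probability ≈ 0.6336

Prior odds = 0.114/(1−0.114) = 0.12867. In log-odds, ln(0.12867) = -2.0505.
Add log likelihood ratios: ln(6.2500) + ln(2.1500) = 2.5980.
Posterior log-odds = 0.54753, so posterior odds = exp(0.54753) = 1.7290. Converting, P(H|E) = 1.7290/2.7290 = 0.6336.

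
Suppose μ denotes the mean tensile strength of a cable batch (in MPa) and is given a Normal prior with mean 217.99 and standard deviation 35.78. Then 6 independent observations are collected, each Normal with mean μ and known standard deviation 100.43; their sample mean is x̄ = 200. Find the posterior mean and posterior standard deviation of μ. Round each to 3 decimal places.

Prior precision 1/τ₀² = 1/35.78² = 0.00078112; data precision n/σ² = 6/100.43² = 0.00059487.
Posterior precision = 0.00078112 + 0.00059487 = 0.00137600, giving posterior SD = 1/√0.00137600 = 26.958.
Posterior mean = (0.00078112·217.99 + 0.00059487·200) / 0.00137600 = 210.213.

Posterior mean ≈ 210.213; posterior SD ≈ 26.958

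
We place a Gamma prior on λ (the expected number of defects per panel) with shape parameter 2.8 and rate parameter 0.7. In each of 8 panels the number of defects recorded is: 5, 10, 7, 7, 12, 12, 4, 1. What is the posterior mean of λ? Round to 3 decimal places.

Posterior mean ≈ 6.989

The Poisson likelihood adds the total count to the shape and the number of exposure periods to the rate. Here ∑xᵢ = 58 and n = 8, so shape 2.8→60.8 and rate 0.7→8.7.
Posterior mean = shape/rate = 60.8/8.7 = 6.989.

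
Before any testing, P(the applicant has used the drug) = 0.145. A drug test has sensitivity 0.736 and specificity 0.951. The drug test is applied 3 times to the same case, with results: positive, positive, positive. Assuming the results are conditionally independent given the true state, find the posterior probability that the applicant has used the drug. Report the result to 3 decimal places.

With H the event that the applicant has used the drug, the joint likelihood of the observed sequence is P(data|H) = 0.736·0.736·0.736 = 0.39869 and P(data|¬H) = 0.049·0.049·0.049 = 0.00011765.
Bayes: P(H|data) = 0.145·0.39869 / (0.145·0.39869 + 0.855·0.00011765) = 0.057810/0.057910 = 0.9983.

Posterior P(H) ≈ 0.998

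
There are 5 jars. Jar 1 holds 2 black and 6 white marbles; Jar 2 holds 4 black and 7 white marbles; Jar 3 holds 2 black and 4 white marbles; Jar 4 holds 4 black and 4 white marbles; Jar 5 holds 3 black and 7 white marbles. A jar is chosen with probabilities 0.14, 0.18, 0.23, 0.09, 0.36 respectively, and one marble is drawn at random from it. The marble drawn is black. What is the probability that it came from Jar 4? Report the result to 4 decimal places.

Tabulate prior·likelihood by source: [1] prior 0.14, lik 0.25, product 0.03500; [2] prior 0.18, lik 0.3636, product 0.06545; [3] prior 0.23, lik 0.3333, product 0.07667; [4] prior 0.09, lik 0.5, product 0.04500; [5] prior 0.36, lik 0.3, product 0.1080.
Normalizing constant = 0.33012; the posterior for Jar 4 is its product over the sum, 0.04500/0.33012 = 0.1363.

Posterior probability ≈ 0.1363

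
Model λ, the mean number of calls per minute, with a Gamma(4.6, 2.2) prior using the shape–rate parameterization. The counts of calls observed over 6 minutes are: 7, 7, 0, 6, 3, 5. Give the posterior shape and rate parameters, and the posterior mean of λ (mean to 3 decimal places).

The Poisson likelihood adds the total count to the shape and the number of exposure periods to the rate. Here ∑xᵢ = 28 and n = 6, so shape 4.6→32.6 and rate 2.2→8.2.
E[λ | data] = 32.6/8.2 = 3.976.

Posterior: Gamma(shape=32.6, rate=8.2); mean ≈ 3.976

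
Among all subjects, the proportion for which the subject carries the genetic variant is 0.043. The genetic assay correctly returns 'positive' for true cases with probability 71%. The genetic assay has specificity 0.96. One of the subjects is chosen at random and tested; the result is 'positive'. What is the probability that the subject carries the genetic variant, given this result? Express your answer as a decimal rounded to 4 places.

P(H | E) ≈ 0.4437

Write H for 'the subject carries the genetic variant'. Prior odds H:¬H = 0.043/0.957 = 0.044932. For the 'positive' outcome, the likelihood ratio is 0.71/0.04 = 17.750.
Posterior odds = 0.044932 × 17.750 = 0.79754, so P(H|E) = 0.79754/(1+0.79754) = 0.4437.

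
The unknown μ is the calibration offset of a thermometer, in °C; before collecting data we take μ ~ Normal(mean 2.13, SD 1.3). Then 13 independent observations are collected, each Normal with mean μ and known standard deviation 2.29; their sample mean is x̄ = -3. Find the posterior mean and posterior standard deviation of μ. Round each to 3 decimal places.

With known σ, the Normal prior is conjugate. Weight on the data is w = (n/σ²)/(n/σ² + 1/τ₀²) = 2.47898/(2.47898+0.591716) = 0.80730.
Posterior mean = w·x̄ + (1−w)·μ₀ = 0.80730·-3 + 0.19270·2.13 = -2.011. Posterior variance = 1/(2.47898+0.591716) = 0.325659, so SD = 0.571.

Posterior mean ≈ -2.011; posterior SD ≈ 0.571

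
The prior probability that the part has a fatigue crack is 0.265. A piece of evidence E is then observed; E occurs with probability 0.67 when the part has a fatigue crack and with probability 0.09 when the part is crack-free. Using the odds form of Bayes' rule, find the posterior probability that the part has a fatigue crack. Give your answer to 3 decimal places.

Prior odds = 0.265/(1−0.265) = 0.36054. In log-odds, ln(0.36054) = -1.0201.
Add log likelihood ratio: ln(7.4444) = 2.0075.
Posterior log-odds = 0.98733, so posterior odds = exp(0.98733) = 2.6841. Converting, P(H|E) = 2.6841/3.6841 = 0.729.

Posterior probability ≈ 0.729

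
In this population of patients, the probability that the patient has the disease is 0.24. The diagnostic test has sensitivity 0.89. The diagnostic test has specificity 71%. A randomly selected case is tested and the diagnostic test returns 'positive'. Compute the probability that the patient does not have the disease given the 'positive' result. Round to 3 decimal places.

Write H for 'the patient has the disease'. Prior odds H:¬H = 0.24/0.76 = 0.31579. For the 'positive' outcome, the likelihood ratio is 0.89/0.29 = 3.0690.
Posterior odds = 0.31579 × 3.0690 = 0.96915, so P(H|E) = 0.96915/(1+0.96915) = 0.492. Then P(¬H|E) = 1 − 0.492 = 0.508.

P(¬H | E) ≈ 0.508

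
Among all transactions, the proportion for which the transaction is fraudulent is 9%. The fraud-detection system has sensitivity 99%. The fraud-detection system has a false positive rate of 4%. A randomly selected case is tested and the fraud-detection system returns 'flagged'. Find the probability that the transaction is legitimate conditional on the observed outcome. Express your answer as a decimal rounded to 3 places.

Let H be the event that the transaction is fraudulent. P(H) = 0.09, so P(¬H) = 0.91. With E the 'flagged' result, P(E|H) = 0.99 and P(E|¬H) = 0.04.
P(E) = 0.99·0.09 + 0.04·0.91 = 0.089100 + 0.036400 = 0.12550.
By Bayes' theorem, P(H|E) = 0.089100 / 0.12550 = 0.710. Hence P(¬H|E) = 1 − 0.710 = 0.290.

P(¬H | E) ≈ 0.290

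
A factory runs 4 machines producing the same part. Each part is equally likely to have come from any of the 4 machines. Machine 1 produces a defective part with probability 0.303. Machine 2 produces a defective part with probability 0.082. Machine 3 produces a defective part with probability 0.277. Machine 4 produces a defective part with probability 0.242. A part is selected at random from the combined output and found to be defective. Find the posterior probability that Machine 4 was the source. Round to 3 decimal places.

Posterior probability ≈ 0.268

Tabulate prior·likelihood by source: [1] prior 0.25, lik 0.303, product 0.07575; [2] prior 0.25, lik 0.082, product 0.02050; [3] prior 0.25, lik 0.277, product 0.06925; [4] prior 0.25, lik 0.242, product 0.06050.
Normalizing constant = 0.22600; the posterior for Machine 4 is its product over the sum, 0.06050/0.22600 = 0.268.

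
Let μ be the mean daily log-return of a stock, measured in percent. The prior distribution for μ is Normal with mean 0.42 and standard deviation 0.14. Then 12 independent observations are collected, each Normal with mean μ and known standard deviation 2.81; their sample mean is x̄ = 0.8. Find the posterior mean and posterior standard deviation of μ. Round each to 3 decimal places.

Posterior mean ≈ 0.431; posterior SD ≈ 0.138

Prior precision 1/τ₀² = 1/0.14² = 51.0204; data precision n/σ² = 12/2.81² = 1.51974.
Posterior precision = 51.0204 + 1.51974 = 52.5401, giving posterior SD = 1/√52.5401 = 0.138.
Posterior mean = (51.0204·0.42 + 1.51974·0.8) / 52.5401 = 0.431.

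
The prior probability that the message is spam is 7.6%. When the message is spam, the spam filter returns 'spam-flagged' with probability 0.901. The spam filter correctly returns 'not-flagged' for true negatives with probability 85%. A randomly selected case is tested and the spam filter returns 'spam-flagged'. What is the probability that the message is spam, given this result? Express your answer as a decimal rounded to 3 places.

P(H | E) ≈ 0.331

Write H for 'the message is spam'. Prior odds H:¬H = 0.076/0.924 = 0.082251. For the 'spam-flagged' outcome, the likelihood ratio is 0.901/0.15 = 6.0067.
Posterior odds = 0.082251 × 6.0067 = 0.49405, so P(H|E) = 0.49405/(1+0.49405) = 0.331.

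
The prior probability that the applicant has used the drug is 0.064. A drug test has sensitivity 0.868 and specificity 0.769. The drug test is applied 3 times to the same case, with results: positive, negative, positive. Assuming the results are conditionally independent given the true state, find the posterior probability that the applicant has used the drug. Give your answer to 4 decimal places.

Posterior P(H) ≈ 0.1422

Let H be the event that the applicant has used the drug; start with P(H) = 0.064. P('positive'|H) = 0.868, P('positive'|¬H) = 0.231.
Update on result 1 ('positive'): P(H) ← 0.868·0.0640 / (0.868·0.0640 + 0.231·0.9360) = 0.055552/0.27177 = 0.2044.
Update on result 2 ('negative'): P(H) ← 0.132·0.2044 / (0.132·0.2044 + 0.769·0.7956) = 0.026982/0.63879 = 0.0422.
Update on result 3 ('positive'): P(H) ← 0.868·0.0422 / (0.868·0.0422 + 0.231·0.9578) = 0.036664/0.25791 = 0.1422.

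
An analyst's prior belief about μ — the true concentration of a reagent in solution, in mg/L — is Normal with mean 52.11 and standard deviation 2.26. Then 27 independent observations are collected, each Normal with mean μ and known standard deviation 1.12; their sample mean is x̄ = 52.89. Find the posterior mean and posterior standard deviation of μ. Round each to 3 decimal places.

With known σ, the Normal prior is conjugate. Weight on the data is w = (n/σ²)/(n/σ² + 1/τ₀²) = 21.5242/(21.5242+0.195787) = 0.99099.
Posterior mean = w·x̄ + (1−w)·μ₀ = 0.99099·52.89 + 0.0090141·52.11 = 52.883. Posterior variance = 1/(21.5242+0.195787) = 0.0460405, so SD = 0.215.

Posterior mean ≈ 52.883; posterior SD ≈ 0.215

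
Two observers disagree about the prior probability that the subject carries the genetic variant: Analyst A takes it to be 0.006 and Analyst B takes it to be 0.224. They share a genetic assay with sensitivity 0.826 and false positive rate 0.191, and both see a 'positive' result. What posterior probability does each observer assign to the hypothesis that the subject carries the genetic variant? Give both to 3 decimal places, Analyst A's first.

The likelihood ratio for a 'positive' result is 0.826/0.191 = 4.3246.
Analyst A: prior odds 0.006/0.994 = 0.0060362; posterior odds 0.026104; posterior probability 0.025.
Analyst B: prior odds 0.224/0.776 = 0.28866; posterior odds 1.2483; posterior probability 0.555.

Analyst A: 0.025; Analyst B: 0.555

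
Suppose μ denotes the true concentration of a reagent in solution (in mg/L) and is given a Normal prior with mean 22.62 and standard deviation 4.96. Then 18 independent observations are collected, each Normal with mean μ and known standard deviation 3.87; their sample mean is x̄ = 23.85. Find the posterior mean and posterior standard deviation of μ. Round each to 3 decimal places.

With known σ, the Normal prior is conjugate. Weight on the data is w = (n/σ²)/(n/σ² + 1/τ₀²) = 1.20185/(1.20185+0.0406478) = 0.96729.
Posterior mean = w·x̄ + (1−w)·μ₀ = 0.96729·23.85 + 0.032715·22.62 = 23.810. Posterior variance = 1/(1.20185+0.0406478) = 0.804830, so SD = 0.897.

Posterior mean ≈ 23.810; posterior SD ≈ 0.897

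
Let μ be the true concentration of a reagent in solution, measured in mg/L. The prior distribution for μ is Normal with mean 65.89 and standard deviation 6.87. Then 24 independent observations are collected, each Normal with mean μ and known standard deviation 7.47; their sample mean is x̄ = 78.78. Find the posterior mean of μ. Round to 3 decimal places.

Posterior mean ≈ 78.175

Prior precision 1/τ₀² = 1/6.87² = 0.0211878; data precision n/σ² = 24/7.47² = 0.430101.
Posterior precision = 0.0211878 + 0.430101 = 0.451288.
Posterior mean = (0.0211878·65.89 + 0.430101·78.78) / 0.451288 = 78.175.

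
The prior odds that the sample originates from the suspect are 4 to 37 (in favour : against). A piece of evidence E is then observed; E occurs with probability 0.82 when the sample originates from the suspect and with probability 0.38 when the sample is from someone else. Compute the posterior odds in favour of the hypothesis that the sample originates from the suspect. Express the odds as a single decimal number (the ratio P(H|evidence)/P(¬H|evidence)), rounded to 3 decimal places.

Prior odds = 4/37 = 0.10811.
Likelihood ratio for E = 0.82/0.38 = 2.1579.
Posterior odds = prior odds × LR = 0.23329.

Posterior odds ≈ 0.233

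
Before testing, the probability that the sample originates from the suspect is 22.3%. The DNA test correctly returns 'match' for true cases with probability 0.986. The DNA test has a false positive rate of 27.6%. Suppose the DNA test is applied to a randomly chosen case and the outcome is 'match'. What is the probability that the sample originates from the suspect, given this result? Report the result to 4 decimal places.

P(H | E) ≈ 0.5062

Write H for 'the sample originates from the suspect'. Prior odds H:¬H = 0.223/0.777 = 0.28700. For the 'match' outcome, the likelihood ratio is 0.986/0.276 = 3.5725.
Posterior odds = 0.28700 × 3.5725 = 1.0253, so P(H|E) = 1.0253/(1+1.0253) = 0.5062.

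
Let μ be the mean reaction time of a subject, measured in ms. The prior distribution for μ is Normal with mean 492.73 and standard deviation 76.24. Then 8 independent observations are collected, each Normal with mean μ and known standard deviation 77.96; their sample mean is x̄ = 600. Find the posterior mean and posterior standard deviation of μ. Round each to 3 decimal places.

Posterior mean ≈ 587.600; posterior SD ≈ 25.921

With known σ, the Normal prior is conjugate. Weight on the data is w = (n/σ²)/(n/σ² + 1/τ₀²) = 0.00131627/(0.00131627+0.00017204) = 0.88440.
Posterior mean = w·x̄ + (1−w)·μ₀ = 0.88440·600 + 0.11560·492.73 = 587.600. Posterior variance = 1/(0.00131627+0.00017204) = 671.900, so SD = 25.921.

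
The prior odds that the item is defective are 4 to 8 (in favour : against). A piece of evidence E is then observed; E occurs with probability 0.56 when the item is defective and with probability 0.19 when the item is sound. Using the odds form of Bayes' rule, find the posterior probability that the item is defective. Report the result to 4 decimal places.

Prior odds = 4/8 = 0.50000.
Likelihood ratio for E = 0.56/0.19 = 2.9474.
Posterior odds = prior odds × LR = 1.4737.
Posterior probability = odds/(1+odds) = 1.4737/2.4737 = 0.5957.

Posterior probability ≈ 0.5957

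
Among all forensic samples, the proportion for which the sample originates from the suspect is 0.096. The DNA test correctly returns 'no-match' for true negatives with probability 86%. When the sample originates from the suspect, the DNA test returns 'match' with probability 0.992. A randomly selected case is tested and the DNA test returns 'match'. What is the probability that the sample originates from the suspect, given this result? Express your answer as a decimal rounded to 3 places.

P(H | E) ≈ 0.429

Write H for 'the sample originates from the suspect'. Prior odds H:¬H = 0.096/0.904 = 0.10619. For the 'match' outcome, the likelihood ratio is 0.992/0.14 = 7.0857.
Posterior odds = 0.10619 × 7.0857 = 0.75247, so P(H|E) = 0.75247/(1+0.75247) = 0.429.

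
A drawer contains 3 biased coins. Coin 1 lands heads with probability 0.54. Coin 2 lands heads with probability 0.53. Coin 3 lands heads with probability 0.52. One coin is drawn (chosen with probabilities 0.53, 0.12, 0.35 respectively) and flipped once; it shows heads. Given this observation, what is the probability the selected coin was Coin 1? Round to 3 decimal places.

Posterior probability ≈ 0.538

P(heads|C1) = 0.54; P(heads|C2) = 0.53; P(heads|C3) = 0.52.
Prior × likelihood for each source: 0.53·0.54=0.2862, 0.12·0.53=0.06360, 0.35·0.52=0.1820. Summing gives P(heads) = 0.53180.
P(Coin 1 | heads) = 0.2862 / 0.53180 = 0.538.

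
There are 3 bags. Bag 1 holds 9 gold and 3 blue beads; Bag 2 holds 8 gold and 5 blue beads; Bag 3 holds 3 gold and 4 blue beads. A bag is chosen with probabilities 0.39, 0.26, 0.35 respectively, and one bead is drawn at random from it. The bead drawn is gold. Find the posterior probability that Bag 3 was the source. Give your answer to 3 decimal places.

Posterior probability ≈ 0.249

P(gold|Bag 1) = 0.75; P(gold|Bag 2) = 0.6154; P(gold|Bag 3) = 0.4286.
Prior × likelihood for each source: 0.39·0.75=0.2925, 0.26·0.6154=0.1600, 0.35·0.4286=0.1500. Summing gives P(gold) = 0.60250.
P(Bag 3 | gold) = 0.1500 / 0.60250 = 0.249.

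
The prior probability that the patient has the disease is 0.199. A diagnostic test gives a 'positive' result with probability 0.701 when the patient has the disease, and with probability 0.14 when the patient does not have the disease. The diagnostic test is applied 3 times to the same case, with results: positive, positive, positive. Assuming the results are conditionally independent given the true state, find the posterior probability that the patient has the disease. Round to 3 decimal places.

Posterior P(H) ≈ 0.969

Let H be the event that the patient has the disease; start with P(H) = 0.199. P('positive'|H) = 0.701, P('positive'|¬H) = 0.14.
Update on result 1 ('positive'): P(H) ← 0.701·0.1990 / (0.701·0.1990 + 0.14·0.8010) = 0.13950/0.25164 = 0.5544.
Update on result 2 ('positive'): P(H) ← 0.701·0.5544 / (0.701·0.5544 + 0.14·0.4456) = 0.38861/0.45100 = 0.8617.
Update on result 3 ('positive'): P(H) ← 0.701·0.8617 / (0.701·0.8617 + 0.14·0.1383) = 0.60403/0.62339 = 0.9689.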